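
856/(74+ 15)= 856/89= 9.62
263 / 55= 4.78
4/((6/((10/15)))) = 4/9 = 0.44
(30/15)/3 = 2/3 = 0.67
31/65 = 0.48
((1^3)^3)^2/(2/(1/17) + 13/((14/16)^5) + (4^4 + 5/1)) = 16807/5384049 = 0.00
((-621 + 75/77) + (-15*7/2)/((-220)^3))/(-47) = 18485702253/1401276800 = 13.19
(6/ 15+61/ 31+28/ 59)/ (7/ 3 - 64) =-77979/ 1691825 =-0.05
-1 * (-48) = 48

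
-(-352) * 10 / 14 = 1760 / 7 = 251.43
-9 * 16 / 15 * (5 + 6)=-528 / 5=-105.60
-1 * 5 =-5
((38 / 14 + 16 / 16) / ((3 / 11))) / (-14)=-143 / 147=-0.97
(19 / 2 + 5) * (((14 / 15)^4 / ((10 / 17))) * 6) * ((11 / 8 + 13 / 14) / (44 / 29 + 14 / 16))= 1686931624 / 15609375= 108.07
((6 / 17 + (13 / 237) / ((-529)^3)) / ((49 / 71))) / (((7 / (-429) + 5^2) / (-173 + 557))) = 410357359787973312 / 52206294128439857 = 7.86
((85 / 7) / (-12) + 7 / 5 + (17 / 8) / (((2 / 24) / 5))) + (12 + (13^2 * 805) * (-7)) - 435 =-400096247 / 420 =-952610.11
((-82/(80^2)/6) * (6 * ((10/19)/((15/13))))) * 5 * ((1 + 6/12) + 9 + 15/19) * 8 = -76219/28880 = -2.64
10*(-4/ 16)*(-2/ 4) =5/ 4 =1.25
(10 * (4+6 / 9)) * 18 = 840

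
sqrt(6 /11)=sqrt(66) /11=0.74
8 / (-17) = -8 / 17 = -0.47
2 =2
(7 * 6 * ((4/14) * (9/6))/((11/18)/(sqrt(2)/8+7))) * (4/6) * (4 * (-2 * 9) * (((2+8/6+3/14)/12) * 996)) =-2987707.42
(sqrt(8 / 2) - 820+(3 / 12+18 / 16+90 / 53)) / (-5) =345529 / 2120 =162.99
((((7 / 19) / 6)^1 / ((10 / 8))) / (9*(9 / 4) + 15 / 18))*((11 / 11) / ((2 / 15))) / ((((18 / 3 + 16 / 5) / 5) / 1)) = 0.01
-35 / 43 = -0.81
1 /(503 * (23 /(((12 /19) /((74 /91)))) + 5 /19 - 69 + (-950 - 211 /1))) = -0.00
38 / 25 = 1.52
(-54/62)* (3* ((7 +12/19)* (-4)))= 46980/589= 79.76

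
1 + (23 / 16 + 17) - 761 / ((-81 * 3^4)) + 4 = 2472551 / 104976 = 23.55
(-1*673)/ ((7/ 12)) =-8076/ 7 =-1153.71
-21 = -21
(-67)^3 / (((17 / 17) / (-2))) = 601526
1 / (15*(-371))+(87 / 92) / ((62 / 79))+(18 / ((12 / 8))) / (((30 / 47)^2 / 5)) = 4712892997 / 31742760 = 148.47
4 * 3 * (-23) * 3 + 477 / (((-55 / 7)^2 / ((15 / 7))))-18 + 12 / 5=-500361 / 605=-827.04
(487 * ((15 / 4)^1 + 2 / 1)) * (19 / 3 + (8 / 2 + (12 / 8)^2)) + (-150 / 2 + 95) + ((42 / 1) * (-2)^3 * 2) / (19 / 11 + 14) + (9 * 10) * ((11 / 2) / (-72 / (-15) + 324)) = 40062565919 / 1137648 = 35215.26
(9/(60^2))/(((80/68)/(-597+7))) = -1003/800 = -1.25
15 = 15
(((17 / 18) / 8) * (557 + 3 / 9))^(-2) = 2916 / 12623809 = 0.00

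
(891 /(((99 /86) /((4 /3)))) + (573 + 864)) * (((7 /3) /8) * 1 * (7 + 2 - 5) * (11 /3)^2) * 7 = 4879567 /18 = 271087.06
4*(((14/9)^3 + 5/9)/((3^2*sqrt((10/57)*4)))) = 3149*sqrt(570)/32805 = 2.29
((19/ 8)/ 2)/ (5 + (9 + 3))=19/ 272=0.07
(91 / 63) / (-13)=-1 / 9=-0.11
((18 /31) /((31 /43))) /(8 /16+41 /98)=4214 /4805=0.88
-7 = -7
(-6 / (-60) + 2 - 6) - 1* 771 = -7749 / 10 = -774.90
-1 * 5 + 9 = 4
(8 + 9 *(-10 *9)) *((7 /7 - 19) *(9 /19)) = 129924 /19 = 6838.11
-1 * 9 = -9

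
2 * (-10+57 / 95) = -94 / 5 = -18.80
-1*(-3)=3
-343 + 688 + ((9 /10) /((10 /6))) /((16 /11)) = 276297 /800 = 345.37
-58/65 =-0.89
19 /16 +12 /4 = 4.19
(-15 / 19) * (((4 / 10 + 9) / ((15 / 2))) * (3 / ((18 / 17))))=-799 / 285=-2.80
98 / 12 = 49 / 6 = 8.17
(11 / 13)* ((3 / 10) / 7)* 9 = 297 / 910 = 0.33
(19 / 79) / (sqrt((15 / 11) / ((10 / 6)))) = 0.27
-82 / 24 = -3.42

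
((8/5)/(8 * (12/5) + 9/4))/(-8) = -4/429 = -0.01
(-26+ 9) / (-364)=17 / 364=0.05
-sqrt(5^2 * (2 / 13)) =-5 * sqrt(26) / 13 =-1.96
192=192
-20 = -20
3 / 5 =0.60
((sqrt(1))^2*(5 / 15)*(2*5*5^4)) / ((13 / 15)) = 31250 / 13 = 2403.85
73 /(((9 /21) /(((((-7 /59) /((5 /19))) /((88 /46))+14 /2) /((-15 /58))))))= -433707673 /97350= -4455.14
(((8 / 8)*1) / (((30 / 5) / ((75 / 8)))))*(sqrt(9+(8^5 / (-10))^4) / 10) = sqrt(72057594037933561) / 160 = 1677721.60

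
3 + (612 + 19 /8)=617.38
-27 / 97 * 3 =-81 / 97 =-0.84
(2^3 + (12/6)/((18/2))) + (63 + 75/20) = 2699/36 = 74.97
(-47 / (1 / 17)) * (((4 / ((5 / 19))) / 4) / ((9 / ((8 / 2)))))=-60724 / 45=-1349.42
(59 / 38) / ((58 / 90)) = 2655 / 1102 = 2.41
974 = 974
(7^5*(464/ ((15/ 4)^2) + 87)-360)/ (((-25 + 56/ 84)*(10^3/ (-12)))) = 453691193/ 456250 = 994.39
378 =378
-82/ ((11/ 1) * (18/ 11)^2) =-451/ 162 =-2.78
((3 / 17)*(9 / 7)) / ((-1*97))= -27 / 11543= -0.00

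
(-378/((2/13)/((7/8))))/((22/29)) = -498771/176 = -2833.93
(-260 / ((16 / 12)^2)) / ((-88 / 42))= 12285 / 176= 69.80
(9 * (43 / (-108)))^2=1849 / 144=12.84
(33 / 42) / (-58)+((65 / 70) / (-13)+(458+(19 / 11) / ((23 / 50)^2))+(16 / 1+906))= 6558707129 / 4725028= 1388.08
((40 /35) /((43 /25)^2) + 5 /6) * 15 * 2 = 473575 /12943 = 36.59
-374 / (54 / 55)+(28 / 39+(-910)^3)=-264503554453 / 351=-753571380.21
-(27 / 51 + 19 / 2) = -341 / 34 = -10.03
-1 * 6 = -6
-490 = -490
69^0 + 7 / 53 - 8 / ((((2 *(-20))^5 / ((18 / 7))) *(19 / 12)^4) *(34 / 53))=46524599047761 / 41096727350000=1.13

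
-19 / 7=-2.71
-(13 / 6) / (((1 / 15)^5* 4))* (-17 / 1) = 55940625 / 8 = 6992578.12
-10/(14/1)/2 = -5/14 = -0.36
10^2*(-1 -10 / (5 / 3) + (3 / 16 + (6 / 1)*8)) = 16475 / 4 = 4118.75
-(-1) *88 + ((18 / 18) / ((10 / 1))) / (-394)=346719 / 3940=88.00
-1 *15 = -15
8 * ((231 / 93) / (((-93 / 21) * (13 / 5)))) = -1.73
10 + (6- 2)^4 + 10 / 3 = 808 / 3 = 269.33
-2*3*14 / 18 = -14 / 3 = -4.67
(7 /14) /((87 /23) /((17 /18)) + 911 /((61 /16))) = 23851 /11589484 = 0.00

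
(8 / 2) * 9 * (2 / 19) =72 / 19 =3.79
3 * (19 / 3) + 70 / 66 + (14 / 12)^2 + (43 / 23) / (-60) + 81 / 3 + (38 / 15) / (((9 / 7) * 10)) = 48.59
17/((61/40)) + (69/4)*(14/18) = 24.56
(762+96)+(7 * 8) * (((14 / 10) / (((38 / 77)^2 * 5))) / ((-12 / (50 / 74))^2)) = 30537518209 / 35583048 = 858.20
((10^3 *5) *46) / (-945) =-46000 / 189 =-243.39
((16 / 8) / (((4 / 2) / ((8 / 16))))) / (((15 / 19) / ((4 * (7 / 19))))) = 14 / 15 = 0.93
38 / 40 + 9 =199 / 20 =9.95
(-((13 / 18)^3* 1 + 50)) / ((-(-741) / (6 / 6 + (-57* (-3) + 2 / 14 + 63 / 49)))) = -1340863 / 113724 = -11.79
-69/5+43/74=-4891/370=-13.22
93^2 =8649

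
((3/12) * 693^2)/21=22869/4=5717.25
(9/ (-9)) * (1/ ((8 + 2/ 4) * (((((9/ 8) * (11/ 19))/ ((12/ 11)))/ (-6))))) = 1.18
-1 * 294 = -294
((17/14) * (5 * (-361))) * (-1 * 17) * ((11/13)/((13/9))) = 51642855/2366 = 21827.07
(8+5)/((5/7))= 91/5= 18.20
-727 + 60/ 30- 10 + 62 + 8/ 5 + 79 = -2962/ 5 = -592.40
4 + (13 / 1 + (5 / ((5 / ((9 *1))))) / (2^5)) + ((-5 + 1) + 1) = 457 / 32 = 14.28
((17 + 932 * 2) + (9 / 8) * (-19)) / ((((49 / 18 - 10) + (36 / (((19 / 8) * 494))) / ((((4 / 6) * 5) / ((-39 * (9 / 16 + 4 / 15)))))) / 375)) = -453144121875 / 4922528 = -92055.16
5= 5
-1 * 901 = -901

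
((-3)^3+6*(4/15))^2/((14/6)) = 48387/175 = 276.50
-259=-259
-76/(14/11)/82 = -209/287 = -0.73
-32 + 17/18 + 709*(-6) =-77131/18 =-4285.06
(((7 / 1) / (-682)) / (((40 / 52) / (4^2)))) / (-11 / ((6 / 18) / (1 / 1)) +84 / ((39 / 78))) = -364 / 230175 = -0.00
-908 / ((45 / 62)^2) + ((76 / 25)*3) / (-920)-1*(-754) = -451610077 / 465750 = -969.64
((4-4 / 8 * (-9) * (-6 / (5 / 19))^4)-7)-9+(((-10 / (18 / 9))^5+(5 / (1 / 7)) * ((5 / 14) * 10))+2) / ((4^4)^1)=97282208341 / 80000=1216027.60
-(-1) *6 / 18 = 1 / 3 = 0.33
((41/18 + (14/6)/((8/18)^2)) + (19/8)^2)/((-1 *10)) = -2273/1152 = -1.97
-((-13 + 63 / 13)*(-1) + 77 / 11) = -197 / 13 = -15.15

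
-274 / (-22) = 137 / 11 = 12.45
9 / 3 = 3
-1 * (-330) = 330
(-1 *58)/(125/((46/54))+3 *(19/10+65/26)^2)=-0.28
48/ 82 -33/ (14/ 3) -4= -6019/ 574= -10.49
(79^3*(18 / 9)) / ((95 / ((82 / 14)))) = 40429198 / 665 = 60795.79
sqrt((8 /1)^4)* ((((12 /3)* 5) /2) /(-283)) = -640 /283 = -2.26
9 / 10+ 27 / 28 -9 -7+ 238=31341 / 140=223.86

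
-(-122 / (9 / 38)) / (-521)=-4636 / 4689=-0.99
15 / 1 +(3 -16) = 2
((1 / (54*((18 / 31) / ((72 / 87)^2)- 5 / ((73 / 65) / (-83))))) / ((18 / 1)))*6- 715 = -1553314607387 / 2172468033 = -715.00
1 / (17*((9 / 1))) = 1 / 153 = 0.01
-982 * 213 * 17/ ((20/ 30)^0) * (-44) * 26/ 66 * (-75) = -4622568600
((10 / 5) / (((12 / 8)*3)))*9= 4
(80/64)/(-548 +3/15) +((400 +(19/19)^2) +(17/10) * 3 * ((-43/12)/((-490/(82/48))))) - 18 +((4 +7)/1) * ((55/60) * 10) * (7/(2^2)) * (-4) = -46207508959/143158400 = -322.77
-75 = -75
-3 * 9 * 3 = -81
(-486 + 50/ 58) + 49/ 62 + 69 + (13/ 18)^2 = -120828859/ 291276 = -414.83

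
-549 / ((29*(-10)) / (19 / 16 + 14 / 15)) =4.01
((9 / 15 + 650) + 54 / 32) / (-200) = -52183 / 16000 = -3.26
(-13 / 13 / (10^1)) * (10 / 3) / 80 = -1 / 240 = -0.00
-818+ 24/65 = -53146/65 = -817.63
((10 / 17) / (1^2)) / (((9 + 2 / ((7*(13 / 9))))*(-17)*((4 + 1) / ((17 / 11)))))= -182 / 156519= -0.00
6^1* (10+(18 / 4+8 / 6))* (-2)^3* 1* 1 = -760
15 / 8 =1.88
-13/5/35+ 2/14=0.07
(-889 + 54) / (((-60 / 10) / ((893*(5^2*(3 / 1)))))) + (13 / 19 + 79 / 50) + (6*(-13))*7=4427068288 / 475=9320143.76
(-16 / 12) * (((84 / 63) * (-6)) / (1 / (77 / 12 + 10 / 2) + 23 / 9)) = 13152 / 3259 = 4.04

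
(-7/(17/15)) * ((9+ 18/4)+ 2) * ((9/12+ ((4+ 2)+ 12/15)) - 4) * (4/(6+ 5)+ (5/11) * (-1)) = 46221/1496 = 30.90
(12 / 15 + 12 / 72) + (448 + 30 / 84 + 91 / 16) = 764419 / 1680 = 455.01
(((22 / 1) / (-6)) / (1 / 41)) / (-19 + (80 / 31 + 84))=-13981 / 6285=-2.22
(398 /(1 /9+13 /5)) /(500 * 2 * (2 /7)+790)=0.14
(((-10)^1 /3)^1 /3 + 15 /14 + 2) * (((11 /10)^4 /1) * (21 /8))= 3616327 /480000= 7.53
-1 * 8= -8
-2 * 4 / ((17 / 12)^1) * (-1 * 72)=6912 / 17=406.59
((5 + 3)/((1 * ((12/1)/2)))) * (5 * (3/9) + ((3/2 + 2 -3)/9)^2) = 541/243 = 2.23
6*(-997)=-5982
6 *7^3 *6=12348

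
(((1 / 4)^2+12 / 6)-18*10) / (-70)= 2847 / 1120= 2.54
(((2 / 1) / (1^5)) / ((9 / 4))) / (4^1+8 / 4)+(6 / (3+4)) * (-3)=-458 / 189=-2.42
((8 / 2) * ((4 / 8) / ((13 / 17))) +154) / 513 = 2036 / 6669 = 0.31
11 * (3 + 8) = 121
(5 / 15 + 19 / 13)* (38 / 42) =190 / 117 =1.62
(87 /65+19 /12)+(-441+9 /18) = -341311 /780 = -437.58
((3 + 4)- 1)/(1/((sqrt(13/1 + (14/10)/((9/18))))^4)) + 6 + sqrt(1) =37621/25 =1504.84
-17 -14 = -31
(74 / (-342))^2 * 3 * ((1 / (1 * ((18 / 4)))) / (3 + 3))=1369 / 263169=0.01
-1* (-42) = 42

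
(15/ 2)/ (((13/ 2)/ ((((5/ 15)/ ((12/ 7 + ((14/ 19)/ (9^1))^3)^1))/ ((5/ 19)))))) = 665028063/ 780282620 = 0.85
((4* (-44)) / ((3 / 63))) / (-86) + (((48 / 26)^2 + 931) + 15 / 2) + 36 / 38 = 272233673 / 276146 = 985.83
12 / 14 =6 / 7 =0.86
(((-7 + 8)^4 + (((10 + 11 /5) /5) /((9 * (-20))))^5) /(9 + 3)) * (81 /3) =1845281249155403699 /820125000000000000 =2.25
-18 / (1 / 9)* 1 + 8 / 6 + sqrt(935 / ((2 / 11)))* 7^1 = -482 / 3 + 77* sqrt(170) / 2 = 341.31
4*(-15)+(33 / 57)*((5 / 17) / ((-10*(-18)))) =-697669 / 11628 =-60.00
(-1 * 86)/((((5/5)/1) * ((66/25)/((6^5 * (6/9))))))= -1857600/11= -168872.73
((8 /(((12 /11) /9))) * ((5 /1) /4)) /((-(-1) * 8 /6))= 495 /8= 61.88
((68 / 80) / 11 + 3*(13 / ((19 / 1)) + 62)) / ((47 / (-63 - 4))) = -268.19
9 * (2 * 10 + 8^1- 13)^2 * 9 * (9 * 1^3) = 164025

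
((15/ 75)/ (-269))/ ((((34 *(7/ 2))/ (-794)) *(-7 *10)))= -397/ 5601925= -0.00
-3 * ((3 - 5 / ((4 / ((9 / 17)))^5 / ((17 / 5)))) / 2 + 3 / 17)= -860108805 / 171051008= -5.03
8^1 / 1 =8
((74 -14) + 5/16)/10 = 6.03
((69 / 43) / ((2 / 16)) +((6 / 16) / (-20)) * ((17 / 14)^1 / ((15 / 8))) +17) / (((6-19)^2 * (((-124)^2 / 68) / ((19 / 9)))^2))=14409191177 / 936680804841600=0.00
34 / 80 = 0.42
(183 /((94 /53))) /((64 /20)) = 48495 /1504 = 32.24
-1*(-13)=13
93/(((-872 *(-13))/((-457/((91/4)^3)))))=-340008/1067810107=-0.00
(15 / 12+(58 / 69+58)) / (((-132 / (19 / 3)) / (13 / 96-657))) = 19870836785 / 10492416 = 1893.83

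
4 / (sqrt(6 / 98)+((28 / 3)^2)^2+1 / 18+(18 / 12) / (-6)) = 156128457744 / 296181587030401- 2939328 * sqrt(3) / 296181587030401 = 0.00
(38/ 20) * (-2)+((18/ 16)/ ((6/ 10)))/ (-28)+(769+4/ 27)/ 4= 5697823/ 30240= 188.42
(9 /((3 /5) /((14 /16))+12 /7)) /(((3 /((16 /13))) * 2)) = 0.77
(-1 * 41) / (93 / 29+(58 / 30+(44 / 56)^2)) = -3495660 / 490891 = -7.12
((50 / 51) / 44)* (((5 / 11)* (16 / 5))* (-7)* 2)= -0.45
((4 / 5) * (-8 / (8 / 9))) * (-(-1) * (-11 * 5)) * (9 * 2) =7128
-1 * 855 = -855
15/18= 5/6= 0.83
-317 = -317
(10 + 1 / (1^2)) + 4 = 15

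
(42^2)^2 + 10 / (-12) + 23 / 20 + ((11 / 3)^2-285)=560056457 / 180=3111424.76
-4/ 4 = -1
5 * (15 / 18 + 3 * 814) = 12214.17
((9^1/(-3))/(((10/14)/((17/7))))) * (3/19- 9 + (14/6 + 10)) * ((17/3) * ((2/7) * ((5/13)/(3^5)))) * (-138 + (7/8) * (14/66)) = 12.58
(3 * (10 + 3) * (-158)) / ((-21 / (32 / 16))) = 4108 / 7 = 586.86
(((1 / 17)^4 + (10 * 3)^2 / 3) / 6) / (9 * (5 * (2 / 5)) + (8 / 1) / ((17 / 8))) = 25056301 / 10906860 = 2.30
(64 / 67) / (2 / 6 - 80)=-192 / 16013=-0.01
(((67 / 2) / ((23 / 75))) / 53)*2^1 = 5025 / 1219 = 4.12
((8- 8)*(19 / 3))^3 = 0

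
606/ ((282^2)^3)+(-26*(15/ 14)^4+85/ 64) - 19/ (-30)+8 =-48906951291121331803/ 2012498473343279040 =-24.30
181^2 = 32761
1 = 1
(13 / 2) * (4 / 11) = 26 / 11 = 2.36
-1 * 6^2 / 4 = -9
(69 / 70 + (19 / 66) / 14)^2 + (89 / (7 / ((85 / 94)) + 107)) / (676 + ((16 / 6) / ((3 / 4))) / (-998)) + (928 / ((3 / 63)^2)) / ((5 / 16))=394118864569648200127 / 300947224762800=1309594.61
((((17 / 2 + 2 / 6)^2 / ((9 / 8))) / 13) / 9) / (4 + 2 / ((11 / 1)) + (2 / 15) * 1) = 0.14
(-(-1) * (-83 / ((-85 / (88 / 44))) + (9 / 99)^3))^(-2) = 12799528225 / 48854702961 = 0.26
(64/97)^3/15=262144/13690095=0.02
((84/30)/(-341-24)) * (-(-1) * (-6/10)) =42/9125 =0.00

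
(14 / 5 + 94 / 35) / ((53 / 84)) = 2304 / 265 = 8.69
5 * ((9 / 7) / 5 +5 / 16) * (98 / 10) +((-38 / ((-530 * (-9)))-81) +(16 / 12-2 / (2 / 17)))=-2623963 / 38160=-68.76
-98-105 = -203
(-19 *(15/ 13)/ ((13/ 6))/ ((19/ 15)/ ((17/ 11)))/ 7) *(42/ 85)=-1620/ 1859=-0.87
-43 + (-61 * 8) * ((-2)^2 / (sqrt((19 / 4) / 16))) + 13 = -15616 * sqrt(19) / 19 - 30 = -3612.56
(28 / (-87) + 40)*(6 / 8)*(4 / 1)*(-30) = -103560 / 29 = -3571.03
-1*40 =-40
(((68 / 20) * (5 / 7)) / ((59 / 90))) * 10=37.05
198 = 198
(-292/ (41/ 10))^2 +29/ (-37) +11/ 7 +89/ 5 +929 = 13104486806/ 2176895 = 6019.81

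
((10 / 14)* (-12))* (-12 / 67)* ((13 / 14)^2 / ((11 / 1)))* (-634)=-19286280 / 252791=-76.29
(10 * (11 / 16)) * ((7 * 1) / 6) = 385 / 48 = 8.02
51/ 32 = 1.59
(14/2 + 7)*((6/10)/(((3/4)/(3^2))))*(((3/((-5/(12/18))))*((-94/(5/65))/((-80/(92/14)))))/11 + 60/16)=13842/1375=10.07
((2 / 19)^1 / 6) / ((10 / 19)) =1 / 30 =0.03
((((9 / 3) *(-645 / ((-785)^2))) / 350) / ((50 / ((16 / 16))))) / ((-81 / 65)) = 559 / 3882217500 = 0.00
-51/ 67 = -0.76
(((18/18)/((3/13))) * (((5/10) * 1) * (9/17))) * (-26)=-507/17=-29.82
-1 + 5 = 4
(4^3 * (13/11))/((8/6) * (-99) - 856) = -0.08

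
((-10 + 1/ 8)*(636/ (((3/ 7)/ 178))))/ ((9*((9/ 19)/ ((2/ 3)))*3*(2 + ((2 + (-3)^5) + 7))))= 49561519/ 84564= 586.08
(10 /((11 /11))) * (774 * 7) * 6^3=11702880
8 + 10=18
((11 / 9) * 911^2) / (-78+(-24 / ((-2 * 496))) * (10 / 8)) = -13009.50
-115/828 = -0.14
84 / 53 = 1.58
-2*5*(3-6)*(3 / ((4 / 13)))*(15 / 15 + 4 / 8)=1755 / 4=438.75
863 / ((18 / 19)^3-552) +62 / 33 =13014457 / 41583696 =0.31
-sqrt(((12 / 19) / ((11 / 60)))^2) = -720 / 209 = -3.44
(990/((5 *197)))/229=198/45113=0.00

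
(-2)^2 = 4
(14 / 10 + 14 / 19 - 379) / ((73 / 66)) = -2362932 / 6935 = -340.73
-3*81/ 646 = -243/ 646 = -0.38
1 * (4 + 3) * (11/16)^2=847/256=3.31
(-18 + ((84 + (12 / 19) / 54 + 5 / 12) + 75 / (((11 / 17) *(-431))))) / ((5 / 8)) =429089434 / 4053555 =105.86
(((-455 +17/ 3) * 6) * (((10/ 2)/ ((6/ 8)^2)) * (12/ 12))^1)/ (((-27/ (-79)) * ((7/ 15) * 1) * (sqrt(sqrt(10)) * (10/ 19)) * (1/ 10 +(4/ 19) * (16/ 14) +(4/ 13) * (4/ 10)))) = -346226.75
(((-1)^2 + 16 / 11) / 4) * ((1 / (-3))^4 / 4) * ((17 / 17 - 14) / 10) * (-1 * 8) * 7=91 / 660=0.14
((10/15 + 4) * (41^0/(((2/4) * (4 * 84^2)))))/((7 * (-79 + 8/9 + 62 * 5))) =1/4908624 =0.00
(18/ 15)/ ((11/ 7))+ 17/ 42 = 2699/ 2310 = 1.17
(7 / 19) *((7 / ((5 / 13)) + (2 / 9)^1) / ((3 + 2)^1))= 5803 / 4275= 1.36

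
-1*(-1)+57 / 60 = 39 / 20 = 1.95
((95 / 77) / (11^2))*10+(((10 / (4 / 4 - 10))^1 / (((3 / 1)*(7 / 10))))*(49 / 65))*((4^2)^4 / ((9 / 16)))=-1367738561830 / 29432403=-46470.50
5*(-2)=-10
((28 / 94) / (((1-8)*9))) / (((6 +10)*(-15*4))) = 1 / 203040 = 0.00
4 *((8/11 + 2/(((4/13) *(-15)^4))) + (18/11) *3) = 12555286/556875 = 22.55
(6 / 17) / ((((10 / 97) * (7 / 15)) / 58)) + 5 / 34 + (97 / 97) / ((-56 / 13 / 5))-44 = 380.48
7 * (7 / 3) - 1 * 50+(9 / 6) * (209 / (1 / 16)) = 14947 / 3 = 4982.33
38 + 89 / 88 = 3433 / 88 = 39.01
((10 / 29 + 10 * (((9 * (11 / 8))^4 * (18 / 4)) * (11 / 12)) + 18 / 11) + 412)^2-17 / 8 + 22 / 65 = 1663090130908980920231001017 / 1775556928471040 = 936658298160.62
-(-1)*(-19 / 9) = -19 / 9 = -2.11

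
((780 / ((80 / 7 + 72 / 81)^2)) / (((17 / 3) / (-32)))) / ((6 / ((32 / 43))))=-24766560 / 6877979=-3.60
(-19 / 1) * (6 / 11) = -114 / 11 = -10.36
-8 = -8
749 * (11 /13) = 8239 /13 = 633.77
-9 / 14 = -0.64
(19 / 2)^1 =19 / 2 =9.50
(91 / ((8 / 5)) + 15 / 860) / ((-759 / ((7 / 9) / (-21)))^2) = 19571 / 144467288856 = 0.00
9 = 9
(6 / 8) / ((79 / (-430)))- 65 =-10915 / 158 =-69.08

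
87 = 87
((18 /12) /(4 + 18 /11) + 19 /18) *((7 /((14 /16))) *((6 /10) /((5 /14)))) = 1652 /93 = 17.76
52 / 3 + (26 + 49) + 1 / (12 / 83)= 397 / 4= 99.25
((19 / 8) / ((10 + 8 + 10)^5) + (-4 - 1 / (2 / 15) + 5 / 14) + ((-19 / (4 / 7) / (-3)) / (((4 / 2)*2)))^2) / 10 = -0.35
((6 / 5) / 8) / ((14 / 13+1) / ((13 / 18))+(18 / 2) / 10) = 169 / 4254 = 0.04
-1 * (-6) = 6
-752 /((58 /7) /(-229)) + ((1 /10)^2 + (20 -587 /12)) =45141728 /2175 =20754.82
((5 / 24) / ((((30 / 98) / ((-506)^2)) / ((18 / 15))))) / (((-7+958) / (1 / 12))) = 3136441 / 171180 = 18.32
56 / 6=28 / 3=9.33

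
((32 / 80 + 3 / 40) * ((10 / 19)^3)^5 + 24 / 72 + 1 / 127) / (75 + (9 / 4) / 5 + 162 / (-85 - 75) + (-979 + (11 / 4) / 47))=-78118056402134751668960 / 207063578981971591213648887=-0.00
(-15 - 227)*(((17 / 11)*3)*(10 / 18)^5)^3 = -299865722656250 / 83881572334857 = -3.57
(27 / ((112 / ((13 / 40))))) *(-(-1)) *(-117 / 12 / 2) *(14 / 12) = -4563 / 10240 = -0.45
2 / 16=1 / 8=0.12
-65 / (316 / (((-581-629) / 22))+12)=-3575 / 344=-10.39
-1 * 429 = -429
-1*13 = -13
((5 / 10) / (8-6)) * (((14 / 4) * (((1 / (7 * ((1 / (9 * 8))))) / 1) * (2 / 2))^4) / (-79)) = -3359232 / 27097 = -123.97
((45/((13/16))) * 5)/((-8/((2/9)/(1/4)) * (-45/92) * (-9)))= -6.99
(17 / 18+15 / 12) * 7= 553 / 36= 15.36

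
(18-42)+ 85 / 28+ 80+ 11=1961 / 28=70.04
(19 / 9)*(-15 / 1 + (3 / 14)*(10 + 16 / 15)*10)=1159 / 63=18.40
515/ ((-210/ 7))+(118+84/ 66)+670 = 50959/ 66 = 772.11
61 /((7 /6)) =366 /7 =52.29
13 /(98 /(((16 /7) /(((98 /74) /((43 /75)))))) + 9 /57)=241832 /1845243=0.13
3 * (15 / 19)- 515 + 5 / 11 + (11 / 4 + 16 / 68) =-7236633 / 14212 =-509.19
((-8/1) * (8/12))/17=-16/51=-0.31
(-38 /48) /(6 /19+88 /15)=-0.13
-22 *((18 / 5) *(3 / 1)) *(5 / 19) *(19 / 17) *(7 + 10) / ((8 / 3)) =-891 / 2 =-445.50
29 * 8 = 232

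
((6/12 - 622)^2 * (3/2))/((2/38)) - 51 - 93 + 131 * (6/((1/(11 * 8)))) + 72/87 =2569979757/232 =11077498.95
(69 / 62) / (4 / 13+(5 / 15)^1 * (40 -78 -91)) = -299 / 11470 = -0.03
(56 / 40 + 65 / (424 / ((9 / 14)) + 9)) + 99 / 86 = 6852199 / 2587310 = 2.65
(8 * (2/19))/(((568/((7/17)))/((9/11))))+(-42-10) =-13117550/252263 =-52.00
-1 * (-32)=32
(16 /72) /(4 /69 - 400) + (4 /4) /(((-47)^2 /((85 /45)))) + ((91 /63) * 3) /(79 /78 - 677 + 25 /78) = -3399626579 /556042663026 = -0.01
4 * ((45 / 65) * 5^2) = 900 / 13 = 69.23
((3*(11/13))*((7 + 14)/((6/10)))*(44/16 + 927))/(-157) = -4295445/8164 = -526.14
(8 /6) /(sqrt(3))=4*sqrt(3) /9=0.77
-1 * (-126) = 126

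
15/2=7.50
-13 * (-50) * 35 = 22750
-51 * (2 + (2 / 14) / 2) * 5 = -7395 / 14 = -528.21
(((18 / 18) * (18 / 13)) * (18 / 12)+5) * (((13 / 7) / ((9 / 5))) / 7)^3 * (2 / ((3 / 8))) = 31096000 / 257298363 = 0.12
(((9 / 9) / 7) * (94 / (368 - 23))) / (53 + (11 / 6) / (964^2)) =174707648 / 237890491895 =0.00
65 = 65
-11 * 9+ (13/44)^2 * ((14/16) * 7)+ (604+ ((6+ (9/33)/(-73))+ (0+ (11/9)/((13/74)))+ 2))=68851744853/132283008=520.49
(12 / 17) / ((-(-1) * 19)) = 12 / 323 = 0.04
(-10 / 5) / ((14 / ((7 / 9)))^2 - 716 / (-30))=-15 / 2609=-0.01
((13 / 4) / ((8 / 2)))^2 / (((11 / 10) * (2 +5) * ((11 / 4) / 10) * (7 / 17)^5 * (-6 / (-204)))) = 895.48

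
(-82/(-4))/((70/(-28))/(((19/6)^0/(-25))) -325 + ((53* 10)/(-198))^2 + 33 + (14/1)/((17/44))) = -6831297/62014721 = -0.11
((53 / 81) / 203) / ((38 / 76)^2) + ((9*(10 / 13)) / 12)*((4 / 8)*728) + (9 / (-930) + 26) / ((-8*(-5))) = 42952682051 / 203893200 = 210.66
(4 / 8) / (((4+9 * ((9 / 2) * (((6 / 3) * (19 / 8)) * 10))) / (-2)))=-4 / 7711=-0.00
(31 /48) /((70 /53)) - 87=-290677 /3360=-86.51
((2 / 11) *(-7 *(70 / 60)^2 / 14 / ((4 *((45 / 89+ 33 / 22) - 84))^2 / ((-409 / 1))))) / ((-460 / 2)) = -3239689 / 1583781012000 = -0.00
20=20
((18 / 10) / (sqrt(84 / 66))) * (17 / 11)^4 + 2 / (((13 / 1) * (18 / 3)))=1 / 39 + 751689 * sqrt(154) / 1024870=9.13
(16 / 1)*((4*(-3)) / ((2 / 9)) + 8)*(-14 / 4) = 2576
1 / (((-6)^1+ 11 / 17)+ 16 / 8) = -17 / 57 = -0.30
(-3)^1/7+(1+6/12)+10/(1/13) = 1835/14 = 131.07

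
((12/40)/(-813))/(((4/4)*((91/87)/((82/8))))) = -3567/986440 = -0.00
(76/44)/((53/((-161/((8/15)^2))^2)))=24932761875/2387968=10440.99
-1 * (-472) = 472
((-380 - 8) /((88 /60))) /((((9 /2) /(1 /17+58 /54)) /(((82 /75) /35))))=-3308864 /1590435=-2.08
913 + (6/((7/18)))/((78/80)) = 84523/91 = 928.82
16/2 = 8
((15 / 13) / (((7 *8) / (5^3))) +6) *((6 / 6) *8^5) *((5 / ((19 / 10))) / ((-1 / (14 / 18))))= -426188800 / 741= -575153.58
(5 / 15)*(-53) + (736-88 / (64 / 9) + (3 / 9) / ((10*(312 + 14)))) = 4602849 / 6520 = 705.96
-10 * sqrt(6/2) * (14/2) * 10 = -700 * sqrt(3) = -1212.44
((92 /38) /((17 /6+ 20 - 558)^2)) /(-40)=-207 /979499495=-0.00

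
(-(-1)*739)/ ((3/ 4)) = 2956/ 3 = 985.33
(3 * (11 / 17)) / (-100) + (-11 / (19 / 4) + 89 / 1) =2799273 / 32300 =86.66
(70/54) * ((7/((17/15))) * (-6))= -2450/51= -48.04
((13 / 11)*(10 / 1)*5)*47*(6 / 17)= 183300 / 187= 980.21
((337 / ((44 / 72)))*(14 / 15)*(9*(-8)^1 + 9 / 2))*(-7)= 2675106 / 11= 243191.45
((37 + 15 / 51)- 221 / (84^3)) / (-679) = -375770579 / 6841582272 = -0.05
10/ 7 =1.43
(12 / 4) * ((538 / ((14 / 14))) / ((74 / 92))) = 74244 / 37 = 2006.59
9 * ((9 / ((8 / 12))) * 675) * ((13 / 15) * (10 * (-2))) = -1421550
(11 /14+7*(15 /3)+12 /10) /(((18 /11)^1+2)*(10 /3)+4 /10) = 85437 /28924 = 2.95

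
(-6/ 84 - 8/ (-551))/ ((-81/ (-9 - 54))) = -439/ 9918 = -0.04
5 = 5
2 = 2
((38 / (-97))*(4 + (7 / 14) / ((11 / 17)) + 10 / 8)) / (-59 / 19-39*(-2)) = -95665 / 3036682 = -0.03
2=2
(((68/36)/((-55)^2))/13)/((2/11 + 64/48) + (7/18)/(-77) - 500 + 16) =-34/341530475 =-0.00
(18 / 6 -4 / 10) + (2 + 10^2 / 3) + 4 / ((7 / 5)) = 4283 / 105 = 40.79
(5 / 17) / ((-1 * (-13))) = 0.02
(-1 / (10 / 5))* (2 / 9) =-1 / 9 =-0.11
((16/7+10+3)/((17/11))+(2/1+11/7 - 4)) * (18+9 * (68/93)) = 232.59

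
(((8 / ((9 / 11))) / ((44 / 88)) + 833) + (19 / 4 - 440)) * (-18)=-15023 / 2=-7511.50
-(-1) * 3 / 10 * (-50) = -15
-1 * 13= -13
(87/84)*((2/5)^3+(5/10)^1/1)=4089/7000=0.58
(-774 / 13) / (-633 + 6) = 258 / 2717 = 0.09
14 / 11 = 1.27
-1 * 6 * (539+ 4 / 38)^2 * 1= -629514294 / 361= -1743806.91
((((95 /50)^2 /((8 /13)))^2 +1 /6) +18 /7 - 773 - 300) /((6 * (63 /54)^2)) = -13921810771 /109760000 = -126.84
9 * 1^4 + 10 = 19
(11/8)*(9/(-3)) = -33/8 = -4.12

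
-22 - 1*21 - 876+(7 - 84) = -996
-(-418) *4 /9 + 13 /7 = 11821 /63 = 187.63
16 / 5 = 3.20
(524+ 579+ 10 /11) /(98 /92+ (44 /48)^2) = 40217616 /69421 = 579.33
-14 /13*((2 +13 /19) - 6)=882 /247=3.57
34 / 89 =0.38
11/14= 0.79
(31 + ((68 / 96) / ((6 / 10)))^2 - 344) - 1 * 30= -1770887 / 5184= -341.61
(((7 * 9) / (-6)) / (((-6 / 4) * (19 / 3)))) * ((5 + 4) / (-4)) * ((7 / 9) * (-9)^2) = -11907 / 76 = -156.67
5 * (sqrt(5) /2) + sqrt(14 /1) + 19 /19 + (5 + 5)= sqrt(14) + 5 * sqrt(5) /2 + 11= 20.33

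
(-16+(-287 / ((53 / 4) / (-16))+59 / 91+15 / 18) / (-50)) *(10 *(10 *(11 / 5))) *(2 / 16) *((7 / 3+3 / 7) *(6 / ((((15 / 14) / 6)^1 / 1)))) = -4239153358 / 72345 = -58596.36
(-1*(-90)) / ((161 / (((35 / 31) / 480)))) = 15 / 11408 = 0.00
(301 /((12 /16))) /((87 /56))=67424 /261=258.33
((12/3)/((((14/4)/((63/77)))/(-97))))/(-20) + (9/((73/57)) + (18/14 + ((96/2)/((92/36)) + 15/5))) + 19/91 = 292770722/8403395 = 34.84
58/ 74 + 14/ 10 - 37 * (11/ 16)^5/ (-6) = 3644142319/ 1163919360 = 3.13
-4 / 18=-2 / 9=-0.22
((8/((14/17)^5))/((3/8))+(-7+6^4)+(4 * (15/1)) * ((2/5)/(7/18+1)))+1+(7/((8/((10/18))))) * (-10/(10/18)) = 6831289513/5042100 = 1354.85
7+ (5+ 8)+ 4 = 24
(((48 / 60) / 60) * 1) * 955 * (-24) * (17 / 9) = -25976 / 45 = -577.24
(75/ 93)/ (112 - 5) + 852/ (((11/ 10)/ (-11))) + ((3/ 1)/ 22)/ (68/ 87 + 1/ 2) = -69322913458/ 8136601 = -8519.89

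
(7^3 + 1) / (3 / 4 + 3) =91.73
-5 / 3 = -1.67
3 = 3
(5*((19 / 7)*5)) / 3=475 / 21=22.62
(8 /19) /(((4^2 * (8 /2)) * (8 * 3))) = 1 /3648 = 0.00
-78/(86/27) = -1053/43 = -24.49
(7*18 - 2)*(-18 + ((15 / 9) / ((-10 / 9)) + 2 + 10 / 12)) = -6200 / 3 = -2066.67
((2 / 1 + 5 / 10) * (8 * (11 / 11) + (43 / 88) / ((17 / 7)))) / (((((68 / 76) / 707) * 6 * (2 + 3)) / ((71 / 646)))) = 615866993 / 10376256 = 59.35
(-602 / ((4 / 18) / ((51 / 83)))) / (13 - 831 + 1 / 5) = 230265 / 113129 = 2.04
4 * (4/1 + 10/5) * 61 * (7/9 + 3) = 16592/3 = 5530.67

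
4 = 4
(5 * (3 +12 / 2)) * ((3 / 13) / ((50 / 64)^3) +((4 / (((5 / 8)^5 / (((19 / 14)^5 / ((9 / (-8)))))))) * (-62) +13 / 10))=654072330265699 / 1365568750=478974.30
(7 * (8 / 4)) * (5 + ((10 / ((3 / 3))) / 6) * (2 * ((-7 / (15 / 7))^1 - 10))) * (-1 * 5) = 24710 / 9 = 2745.56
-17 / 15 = -1.13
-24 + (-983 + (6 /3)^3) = -999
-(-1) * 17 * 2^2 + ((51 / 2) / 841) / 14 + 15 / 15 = 1624863 / 23548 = 69.00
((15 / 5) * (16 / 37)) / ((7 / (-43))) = -2064 / 259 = -7.97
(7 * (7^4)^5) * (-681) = -380369733440716408767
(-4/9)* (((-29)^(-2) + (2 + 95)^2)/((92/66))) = -174085340/58029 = -2999.97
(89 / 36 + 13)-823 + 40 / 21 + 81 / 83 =-16829999 / 20916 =-804.65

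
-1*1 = -1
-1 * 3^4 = -81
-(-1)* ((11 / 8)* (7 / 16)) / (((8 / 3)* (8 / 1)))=231 / 8192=0.03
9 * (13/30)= 39/10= 3.90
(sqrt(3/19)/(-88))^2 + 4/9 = 588571/1324224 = 0.44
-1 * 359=-359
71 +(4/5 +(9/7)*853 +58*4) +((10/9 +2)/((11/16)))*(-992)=-10701778/3465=-3088.54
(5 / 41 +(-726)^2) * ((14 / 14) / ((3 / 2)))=43220242 / 123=351384.08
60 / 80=3 / 4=0.75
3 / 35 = 0.09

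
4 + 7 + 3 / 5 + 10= 21.60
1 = 1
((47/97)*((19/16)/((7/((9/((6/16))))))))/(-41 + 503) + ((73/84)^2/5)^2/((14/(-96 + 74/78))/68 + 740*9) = 2382025599370055993/557400260928269404800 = 0.00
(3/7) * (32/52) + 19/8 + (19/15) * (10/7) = 9715/2184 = 4.45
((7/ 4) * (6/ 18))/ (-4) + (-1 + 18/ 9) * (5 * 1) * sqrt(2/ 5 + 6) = -7/ 48 + 4 * sqrt(10) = 12.50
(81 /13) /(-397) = -81 /5161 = -0.02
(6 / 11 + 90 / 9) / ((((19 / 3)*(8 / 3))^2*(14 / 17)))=0.04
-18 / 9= -2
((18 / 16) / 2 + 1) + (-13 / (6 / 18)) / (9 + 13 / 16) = -2.41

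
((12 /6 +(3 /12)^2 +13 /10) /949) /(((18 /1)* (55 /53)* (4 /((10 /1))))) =14257 /30064320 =0.00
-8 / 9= -0.89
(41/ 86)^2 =1681/ 7396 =0.23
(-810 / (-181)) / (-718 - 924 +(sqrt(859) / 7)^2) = -13230 / 4802473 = -0.00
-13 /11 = -1.18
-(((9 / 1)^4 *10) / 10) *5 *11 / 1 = -360855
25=25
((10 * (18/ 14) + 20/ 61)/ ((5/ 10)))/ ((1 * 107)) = 11260/ 45689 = 0.25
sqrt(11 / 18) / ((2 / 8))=2 * sqrt(22) / 3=3.13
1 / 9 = 0.11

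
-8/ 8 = -1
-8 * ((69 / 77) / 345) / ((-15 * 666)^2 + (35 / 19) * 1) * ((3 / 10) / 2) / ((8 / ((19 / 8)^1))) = -1083 / 116806039196000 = -0.00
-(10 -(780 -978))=-208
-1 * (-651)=651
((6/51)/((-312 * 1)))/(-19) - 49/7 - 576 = -29376203/50388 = -583.00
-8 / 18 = -0.44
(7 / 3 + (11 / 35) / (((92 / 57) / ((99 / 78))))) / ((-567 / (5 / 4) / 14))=-648113 / 8137584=-0.08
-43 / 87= -0.49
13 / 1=13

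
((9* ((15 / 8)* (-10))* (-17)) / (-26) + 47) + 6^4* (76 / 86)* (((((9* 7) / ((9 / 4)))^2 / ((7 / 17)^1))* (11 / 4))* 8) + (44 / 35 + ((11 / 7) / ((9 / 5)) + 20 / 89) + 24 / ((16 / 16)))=6014669772619373 / 125372520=47974386.83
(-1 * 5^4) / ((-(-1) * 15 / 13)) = -1625 / 3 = -541.67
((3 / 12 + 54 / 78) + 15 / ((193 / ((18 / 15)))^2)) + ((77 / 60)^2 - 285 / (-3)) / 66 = 276963752653 / 115054711200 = 2.41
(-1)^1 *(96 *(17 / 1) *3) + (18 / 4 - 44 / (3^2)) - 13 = -88369 / 18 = -4909.39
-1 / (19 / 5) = -5 / 19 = -0.26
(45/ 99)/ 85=1/ 187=0.01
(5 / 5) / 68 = 1 / 68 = 0.01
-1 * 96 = -96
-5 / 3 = -1.67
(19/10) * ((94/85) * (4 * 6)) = 21432/425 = 50.43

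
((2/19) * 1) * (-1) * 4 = -8/19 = -0.42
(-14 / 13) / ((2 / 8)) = -56 / 13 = -4.31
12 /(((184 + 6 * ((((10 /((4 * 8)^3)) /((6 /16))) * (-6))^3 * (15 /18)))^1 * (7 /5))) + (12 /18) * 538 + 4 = 167208325708864 /460993154979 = 362.71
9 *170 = 1530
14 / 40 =7 / 20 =0.35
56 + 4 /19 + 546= 11442 /19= 602.21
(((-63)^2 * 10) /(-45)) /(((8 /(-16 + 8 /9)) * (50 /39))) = 32487 /25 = 1299.48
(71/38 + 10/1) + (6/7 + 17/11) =41757/2926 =14.27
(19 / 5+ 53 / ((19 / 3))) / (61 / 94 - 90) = -108664 / 797905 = -0.14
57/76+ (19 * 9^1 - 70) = 101.75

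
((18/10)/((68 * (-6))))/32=-3/21760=-0.00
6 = 6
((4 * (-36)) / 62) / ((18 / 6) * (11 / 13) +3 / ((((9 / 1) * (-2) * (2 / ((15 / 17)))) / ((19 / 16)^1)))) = -1018368 / 1074739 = -0.95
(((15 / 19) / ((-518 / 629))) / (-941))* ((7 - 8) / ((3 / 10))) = -425 / 125153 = -0.00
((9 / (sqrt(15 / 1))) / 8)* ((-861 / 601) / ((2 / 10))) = -2583* sqrt(15) / 4808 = -2.08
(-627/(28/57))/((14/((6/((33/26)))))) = -42237/98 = -430.99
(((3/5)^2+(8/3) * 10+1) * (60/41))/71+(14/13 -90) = -16716276/189215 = -88.35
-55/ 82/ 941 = -0.00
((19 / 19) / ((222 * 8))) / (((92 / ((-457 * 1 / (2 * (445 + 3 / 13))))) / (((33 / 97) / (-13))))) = 5027 / 61156100608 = 0.00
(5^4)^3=244140625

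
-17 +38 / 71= -1169 / 71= -16.46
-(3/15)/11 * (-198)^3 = 705672/5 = 141134.40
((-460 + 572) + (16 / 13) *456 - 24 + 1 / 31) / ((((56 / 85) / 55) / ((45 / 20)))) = 1572721425 / 12896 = 121954.20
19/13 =1.46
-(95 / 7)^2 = -9025 / 49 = -184.18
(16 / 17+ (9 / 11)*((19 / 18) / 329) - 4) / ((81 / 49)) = -877457 / 474606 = -1.85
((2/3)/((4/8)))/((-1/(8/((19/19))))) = -32/3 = -10.67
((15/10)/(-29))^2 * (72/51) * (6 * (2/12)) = 54/14297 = 0.00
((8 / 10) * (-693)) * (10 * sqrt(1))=-5544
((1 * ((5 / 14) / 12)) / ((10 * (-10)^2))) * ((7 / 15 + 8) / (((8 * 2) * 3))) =127 / 24192000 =0.00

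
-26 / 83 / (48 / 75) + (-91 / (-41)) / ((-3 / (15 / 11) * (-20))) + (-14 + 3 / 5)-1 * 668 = -1020931193 / 1497320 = -681.84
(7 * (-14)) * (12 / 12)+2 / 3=-292 / 3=-97.33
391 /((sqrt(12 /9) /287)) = 112217 * sqrt(3) /2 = 97182.77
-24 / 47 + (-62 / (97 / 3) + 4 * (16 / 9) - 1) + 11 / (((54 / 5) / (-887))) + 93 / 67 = -14817881077 / 16494462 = -898.35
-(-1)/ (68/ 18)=9/ 34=0.26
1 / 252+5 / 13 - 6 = -18383 / 3276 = -5.61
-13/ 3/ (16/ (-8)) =13/ 6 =2.17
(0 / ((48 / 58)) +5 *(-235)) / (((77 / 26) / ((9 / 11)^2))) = -2474550 / 9317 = -265.60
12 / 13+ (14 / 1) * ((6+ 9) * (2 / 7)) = 792 / 13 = 60.92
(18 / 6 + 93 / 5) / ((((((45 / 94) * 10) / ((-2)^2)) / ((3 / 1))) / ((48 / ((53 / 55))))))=3573504 / 1325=2696.98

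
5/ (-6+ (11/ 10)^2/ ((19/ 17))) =-9500/ 9343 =-1.02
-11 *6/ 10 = -6.60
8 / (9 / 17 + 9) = 68 / 81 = 0.84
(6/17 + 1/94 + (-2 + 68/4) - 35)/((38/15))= -470685/60724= -7.75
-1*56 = -56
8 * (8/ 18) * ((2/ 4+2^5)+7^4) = 77872/ 9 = 8652.44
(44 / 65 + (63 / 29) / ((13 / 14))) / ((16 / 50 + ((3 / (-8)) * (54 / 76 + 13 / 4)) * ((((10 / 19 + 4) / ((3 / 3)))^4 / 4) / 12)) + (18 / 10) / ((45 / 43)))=-2252655826240 / 8175427451789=-0.28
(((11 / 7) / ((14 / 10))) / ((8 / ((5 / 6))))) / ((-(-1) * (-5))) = -0.02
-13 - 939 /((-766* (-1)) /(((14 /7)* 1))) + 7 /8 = -44663 /3064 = -14.58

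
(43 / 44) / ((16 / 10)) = 0.61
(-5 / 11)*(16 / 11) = -80 / 121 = -0.66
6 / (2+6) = 3 / 4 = 0.75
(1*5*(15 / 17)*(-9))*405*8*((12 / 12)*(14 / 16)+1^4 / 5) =-2351025 / 17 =-138295.59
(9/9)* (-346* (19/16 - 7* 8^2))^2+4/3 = 4588852043443/192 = 23900271059.60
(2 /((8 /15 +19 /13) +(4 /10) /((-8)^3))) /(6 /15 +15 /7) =698880 /1771901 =0.39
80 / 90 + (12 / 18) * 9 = 62 / 9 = 6.89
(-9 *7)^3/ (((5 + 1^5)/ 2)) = -83349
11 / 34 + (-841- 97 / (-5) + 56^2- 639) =284873 / 170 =1675.72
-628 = -628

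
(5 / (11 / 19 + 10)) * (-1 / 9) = -95 / 1809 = -0.05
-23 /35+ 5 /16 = -193 /560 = -0.34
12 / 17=0.71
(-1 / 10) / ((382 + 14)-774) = 1 / 3780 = 0.00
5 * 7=35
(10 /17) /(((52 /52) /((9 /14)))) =45 /119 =0.38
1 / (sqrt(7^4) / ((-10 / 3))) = -10 / 147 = -0.07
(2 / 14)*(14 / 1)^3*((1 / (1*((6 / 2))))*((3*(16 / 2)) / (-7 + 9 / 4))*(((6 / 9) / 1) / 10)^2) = -12544 / 4275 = -2.93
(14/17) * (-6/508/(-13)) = 21/28067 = 0.00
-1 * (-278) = 278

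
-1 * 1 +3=2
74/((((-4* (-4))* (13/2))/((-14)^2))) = 1813/13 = 139.46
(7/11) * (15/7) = 15/11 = 1.36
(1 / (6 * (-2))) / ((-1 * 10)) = 1 / 120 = 0.01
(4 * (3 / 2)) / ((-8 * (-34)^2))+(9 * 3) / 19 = 124791 / 87856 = 1.42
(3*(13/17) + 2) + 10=14.29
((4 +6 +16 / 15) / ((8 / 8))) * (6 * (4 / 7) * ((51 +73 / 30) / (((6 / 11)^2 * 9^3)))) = 4599694 / 492075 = 9.35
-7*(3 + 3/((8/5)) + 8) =-90.12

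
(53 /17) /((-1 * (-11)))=53 /187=0.28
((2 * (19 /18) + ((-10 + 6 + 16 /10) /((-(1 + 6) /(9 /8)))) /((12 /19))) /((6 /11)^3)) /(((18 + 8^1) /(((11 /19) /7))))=5285401 /99066240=0.05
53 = 53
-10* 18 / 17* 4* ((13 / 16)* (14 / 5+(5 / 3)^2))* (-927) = 3024801 / 17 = 177929.47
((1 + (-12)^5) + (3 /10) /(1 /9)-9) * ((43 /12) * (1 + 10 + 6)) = -1819000663 /120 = -15158338.86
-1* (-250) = 250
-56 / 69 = -0.81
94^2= 8836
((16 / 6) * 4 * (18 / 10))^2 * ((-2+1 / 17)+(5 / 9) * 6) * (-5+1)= -872448 / 425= -2052.82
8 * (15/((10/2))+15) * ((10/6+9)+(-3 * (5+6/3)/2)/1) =24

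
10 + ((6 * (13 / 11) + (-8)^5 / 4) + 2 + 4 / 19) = -1708094 / 209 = -8172.70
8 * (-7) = -56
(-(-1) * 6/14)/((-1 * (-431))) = 3/3017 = 0.00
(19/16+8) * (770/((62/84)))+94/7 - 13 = 8319837/868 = 9585.07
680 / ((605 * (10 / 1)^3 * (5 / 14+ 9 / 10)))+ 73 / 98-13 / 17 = -2097023 / 110872300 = -0.02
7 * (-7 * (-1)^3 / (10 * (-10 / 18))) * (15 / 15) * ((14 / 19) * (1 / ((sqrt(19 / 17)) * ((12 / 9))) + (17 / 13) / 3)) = -9261 * sqrt(323) / 36100-17493 / 6175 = -7.44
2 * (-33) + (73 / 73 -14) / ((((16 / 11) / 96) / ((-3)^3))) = 23100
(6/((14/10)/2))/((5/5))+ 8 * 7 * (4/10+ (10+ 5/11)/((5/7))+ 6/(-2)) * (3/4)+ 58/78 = 514.84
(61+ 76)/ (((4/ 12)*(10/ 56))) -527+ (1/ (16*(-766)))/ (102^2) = 1131408865147/ 637557120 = 1774.60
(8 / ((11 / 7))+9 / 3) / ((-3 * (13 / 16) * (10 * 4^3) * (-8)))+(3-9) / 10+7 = 878681 / 137280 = 6.40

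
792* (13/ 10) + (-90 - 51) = 4443/ 5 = 888.60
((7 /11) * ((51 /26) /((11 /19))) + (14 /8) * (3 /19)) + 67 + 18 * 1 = 10452367 /119548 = 87.43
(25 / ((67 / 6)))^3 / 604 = 843750 / 45415213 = 0.02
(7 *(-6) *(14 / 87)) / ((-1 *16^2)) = 49 / 1856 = 0.03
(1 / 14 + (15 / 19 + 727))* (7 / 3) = 64537 / 38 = 1698.34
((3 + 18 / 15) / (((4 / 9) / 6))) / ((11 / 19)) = 10773 / 110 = 97.94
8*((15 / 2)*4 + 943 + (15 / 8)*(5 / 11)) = 7790.82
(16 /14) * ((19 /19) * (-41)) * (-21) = 984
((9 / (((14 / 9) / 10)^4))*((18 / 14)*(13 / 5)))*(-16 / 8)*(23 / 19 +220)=-7259351199750 / 319333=-22732856.30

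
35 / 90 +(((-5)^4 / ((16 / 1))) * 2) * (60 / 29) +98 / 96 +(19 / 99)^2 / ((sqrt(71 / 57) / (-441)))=680887 / 4176-17689 * sqrt(4047) / 77319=148.49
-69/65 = -1.06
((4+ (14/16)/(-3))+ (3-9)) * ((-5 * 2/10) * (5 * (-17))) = -4675/24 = -194.79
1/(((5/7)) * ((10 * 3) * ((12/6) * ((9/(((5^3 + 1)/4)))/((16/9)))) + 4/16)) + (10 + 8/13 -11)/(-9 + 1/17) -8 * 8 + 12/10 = -171363507/2736760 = -62.62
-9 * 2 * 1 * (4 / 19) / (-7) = 0.54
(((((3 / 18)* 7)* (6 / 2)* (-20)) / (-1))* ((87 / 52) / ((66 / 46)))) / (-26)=-23345 / 7436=-3.14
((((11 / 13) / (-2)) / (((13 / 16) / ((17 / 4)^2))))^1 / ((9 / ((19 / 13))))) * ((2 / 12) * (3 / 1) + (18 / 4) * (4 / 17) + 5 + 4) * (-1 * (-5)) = -6377635 / 79092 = -80.64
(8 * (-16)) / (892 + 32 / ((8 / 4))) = -32 / 227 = -0.14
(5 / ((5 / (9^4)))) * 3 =19683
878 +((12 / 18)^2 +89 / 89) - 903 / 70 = 77989 / 90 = 866.54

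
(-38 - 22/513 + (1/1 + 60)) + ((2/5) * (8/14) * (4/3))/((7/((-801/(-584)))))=211179529/9175005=23.02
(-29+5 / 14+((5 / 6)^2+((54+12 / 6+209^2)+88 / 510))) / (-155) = -936251581 / 3320100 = -281.99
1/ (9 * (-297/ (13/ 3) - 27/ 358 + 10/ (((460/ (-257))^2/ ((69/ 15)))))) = -10704200/ 5226846093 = -0.00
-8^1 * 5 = -40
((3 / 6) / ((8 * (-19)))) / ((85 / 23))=-23 / 25840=-0.00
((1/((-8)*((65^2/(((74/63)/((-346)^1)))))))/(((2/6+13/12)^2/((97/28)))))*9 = 32301/20701257850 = 0.00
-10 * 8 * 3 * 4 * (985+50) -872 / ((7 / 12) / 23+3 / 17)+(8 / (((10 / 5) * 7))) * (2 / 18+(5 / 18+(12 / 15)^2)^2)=-997919.86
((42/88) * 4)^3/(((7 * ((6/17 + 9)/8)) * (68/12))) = 10584/70543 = 0.15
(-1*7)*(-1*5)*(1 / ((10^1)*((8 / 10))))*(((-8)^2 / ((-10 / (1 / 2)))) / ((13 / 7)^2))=-686 / 169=-4.06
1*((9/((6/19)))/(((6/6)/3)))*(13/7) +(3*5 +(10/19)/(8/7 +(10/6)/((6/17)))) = 34179393/196574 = 173.88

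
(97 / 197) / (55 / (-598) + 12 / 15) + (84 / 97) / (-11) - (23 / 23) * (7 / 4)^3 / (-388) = 71827578741 / 113917768448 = 0.63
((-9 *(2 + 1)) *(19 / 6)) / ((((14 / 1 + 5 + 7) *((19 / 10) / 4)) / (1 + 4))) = -450 / 13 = -34.62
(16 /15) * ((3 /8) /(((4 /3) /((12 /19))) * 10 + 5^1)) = 0.02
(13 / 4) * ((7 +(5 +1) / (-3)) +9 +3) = 221 / 4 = 55.25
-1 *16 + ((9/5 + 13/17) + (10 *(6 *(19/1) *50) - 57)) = 4839013/85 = 56929.56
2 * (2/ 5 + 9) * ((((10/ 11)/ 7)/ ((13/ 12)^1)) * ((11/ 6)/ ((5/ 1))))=376/ 455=0.83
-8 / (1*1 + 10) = -8 / 11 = -0.73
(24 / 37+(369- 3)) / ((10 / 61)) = 2236.56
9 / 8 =1.12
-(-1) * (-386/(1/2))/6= -386/3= -128.67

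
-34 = -34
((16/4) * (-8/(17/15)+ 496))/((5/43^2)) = 61475552/85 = 723241.79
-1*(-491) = 491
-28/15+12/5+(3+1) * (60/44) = 988/165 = 5.99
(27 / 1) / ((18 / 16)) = 24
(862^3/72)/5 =80062991/45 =1779177.58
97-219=-122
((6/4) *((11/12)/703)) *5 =55/5624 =0.01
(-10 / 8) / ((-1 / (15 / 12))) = 25 / 16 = 1.56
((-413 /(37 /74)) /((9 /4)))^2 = 10916416 /81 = 134770.57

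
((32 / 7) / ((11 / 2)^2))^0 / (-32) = -1 / 32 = -0.03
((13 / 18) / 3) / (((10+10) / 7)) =91 / 1080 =0.08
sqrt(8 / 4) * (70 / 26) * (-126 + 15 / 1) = -3885 * sqrt(2) / 13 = -422.63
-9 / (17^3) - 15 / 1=-73704 / 4913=-15.00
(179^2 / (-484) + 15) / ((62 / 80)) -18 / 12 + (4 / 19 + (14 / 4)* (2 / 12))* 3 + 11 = -15446407 / 285076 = -54.18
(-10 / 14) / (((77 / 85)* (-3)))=0.26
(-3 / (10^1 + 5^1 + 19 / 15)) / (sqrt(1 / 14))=-0.69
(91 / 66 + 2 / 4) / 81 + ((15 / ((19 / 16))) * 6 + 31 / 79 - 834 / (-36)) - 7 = 92.37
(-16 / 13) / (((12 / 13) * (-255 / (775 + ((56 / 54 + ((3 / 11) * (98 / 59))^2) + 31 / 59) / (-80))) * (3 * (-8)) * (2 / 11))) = -41474727721 / 44662622400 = -0.93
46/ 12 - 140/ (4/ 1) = -187/ 6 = -31.17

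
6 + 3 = 9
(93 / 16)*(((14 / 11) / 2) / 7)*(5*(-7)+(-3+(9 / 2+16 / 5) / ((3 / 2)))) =-15283 / 880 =-17.37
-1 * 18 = -18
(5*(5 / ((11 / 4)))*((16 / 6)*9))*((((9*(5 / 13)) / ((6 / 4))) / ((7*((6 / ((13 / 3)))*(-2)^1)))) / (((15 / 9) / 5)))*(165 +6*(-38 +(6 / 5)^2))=4235.84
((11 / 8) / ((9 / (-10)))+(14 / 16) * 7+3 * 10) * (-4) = -2491 / 18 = -138.39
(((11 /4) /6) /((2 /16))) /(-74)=-11 /222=-0.05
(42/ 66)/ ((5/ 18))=126/ 55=2.29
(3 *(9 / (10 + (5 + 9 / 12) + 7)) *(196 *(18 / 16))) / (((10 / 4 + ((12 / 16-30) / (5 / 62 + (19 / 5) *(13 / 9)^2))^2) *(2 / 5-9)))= -78623185472856 / 40922158611191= -1.92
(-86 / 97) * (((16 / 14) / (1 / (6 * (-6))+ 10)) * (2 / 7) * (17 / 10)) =-421056 / 8531635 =-0.05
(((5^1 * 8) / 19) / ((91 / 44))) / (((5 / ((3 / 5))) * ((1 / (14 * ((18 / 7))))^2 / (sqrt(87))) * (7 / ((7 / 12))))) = 114048 * sqrt(87) / 8645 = 123.05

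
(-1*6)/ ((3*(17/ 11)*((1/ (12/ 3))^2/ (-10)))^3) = 10903552000/ 44217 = 246591.85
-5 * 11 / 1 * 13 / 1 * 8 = -5720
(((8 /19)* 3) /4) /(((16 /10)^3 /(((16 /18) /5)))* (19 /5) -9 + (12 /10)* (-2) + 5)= 375 /96368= 0.00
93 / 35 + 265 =9368 / 35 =267.66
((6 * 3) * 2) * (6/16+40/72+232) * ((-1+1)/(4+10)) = 0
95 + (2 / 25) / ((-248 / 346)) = 147077 / 1550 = 94.89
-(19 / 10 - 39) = 371 / 10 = 37.10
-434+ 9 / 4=-1727 / 4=-431.75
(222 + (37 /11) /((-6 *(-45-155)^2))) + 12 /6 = 591359963 /2640000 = 224.00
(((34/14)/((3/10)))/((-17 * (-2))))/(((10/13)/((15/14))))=65/196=0.33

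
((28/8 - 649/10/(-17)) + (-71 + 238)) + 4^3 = 20257/85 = 238.32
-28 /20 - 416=-2087 /5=-417.40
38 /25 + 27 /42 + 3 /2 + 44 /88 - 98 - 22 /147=-690803 /7350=-93.99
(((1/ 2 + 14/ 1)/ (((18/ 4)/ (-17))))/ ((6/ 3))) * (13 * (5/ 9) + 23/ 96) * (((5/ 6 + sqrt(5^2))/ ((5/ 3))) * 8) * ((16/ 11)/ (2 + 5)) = -1059457/ 891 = -1189.07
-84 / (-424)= 21 / 106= 0.20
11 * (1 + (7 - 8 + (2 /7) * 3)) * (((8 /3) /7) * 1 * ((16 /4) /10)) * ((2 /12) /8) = 22 /735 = 0.03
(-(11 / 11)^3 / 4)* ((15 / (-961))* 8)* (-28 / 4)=-0.22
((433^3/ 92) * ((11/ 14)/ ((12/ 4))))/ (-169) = -893010107/ 653016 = -1367.52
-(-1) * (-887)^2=786769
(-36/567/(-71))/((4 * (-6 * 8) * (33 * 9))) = -1/63767088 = -0.00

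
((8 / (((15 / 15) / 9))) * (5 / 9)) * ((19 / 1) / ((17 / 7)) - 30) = -15080 / 17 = -887.06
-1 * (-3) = 3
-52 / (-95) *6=3.28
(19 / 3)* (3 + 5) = 152 / 3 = 50.67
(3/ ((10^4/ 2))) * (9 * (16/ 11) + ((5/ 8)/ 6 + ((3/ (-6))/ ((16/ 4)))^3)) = 0.01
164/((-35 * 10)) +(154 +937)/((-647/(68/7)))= -1907754/113225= -16.85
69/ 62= 1.11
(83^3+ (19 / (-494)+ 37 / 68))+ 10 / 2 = 505464575 / 884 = 571792.51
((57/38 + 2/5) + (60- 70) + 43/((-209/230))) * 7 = -810803/2090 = -387.94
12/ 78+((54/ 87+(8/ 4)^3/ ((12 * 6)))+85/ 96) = 192295/ 108576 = 1.77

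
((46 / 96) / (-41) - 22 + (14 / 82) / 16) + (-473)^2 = 220127687 / 984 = 223707.00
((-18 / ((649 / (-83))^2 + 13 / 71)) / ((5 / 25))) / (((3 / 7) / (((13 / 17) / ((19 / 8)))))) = -890196580 / 807360787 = -1.10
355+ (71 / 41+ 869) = 50255 / 41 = 1225.73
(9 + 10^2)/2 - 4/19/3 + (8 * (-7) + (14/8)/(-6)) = -283/152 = -1.86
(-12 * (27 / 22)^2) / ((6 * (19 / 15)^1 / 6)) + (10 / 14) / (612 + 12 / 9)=-84498783 / 5922224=-14.27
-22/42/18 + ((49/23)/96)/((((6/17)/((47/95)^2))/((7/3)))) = 1899817/278980800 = 0.01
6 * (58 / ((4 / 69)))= 6003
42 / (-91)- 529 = -6883 / 13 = -529.46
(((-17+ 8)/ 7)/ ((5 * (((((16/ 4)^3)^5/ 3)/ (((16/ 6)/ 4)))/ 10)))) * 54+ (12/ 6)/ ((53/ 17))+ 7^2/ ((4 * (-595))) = 2628082682821/ 4232556052480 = 0.62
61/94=0.65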